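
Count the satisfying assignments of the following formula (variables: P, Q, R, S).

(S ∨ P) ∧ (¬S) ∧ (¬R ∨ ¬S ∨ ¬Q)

4

There are 2^4 = 16 truth assignments over (P, Q, R, S).
Split on S. With S = True, the clauses containing S are satisfied and ¬S drops from the rest; 0 of the 2^3 = 8 assignments to the other variables satisfy what remains.
With S = False, by the same count on the reduced clause set, 4 assignments work.
Total: 0 + 4 = 4.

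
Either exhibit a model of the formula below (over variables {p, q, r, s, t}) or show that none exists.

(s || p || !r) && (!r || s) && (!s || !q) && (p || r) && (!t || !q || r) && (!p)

The clause (!p) is unit, so p = false.
The clause (r) is unit, so r = true.
The clause (s) is unit, so s = true.
The clause (!q) is unit, so q = false.
All clauses hold; t can take either value.

p: false,  q: false,  r: true,  s: true,  t: false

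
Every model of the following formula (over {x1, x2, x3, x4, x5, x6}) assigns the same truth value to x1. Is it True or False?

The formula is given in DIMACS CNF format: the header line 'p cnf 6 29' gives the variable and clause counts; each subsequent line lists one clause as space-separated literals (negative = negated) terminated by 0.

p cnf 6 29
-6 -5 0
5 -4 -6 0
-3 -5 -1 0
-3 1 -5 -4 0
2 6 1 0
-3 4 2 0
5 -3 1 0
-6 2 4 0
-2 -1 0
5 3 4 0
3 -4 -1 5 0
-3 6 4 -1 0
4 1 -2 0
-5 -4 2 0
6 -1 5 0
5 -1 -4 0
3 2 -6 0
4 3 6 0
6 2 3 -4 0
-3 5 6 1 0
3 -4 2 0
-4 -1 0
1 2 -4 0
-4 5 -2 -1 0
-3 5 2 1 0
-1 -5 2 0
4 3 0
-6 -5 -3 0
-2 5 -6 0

Suppose x1 = True.
Unit clause (¬x2) forces x2 = False.
Unit clause (¬x4) forces x4 = False.
Unit clause (¬x3) forces x3 = False.
Now (x3) is unsatisfied and unit — conflict.
So every satisfying assignment has x1 = False.

False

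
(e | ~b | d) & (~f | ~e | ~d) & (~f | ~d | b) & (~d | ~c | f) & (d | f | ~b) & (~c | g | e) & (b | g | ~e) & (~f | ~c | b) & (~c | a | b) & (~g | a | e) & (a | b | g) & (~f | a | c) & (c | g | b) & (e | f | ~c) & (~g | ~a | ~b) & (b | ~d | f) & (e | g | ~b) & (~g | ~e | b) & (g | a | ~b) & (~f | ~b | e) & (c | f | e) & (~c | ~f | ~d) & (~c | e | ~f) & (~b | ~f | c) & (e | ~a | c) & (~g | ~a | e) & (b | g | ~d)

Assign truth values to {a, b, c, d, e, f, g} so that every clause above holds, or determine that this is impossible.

Suppose e = 1.
Suppose f = 0.
Suppose d = 1.
Unit clause (~c) forces c = 0.
Unit clause (b) forces b = 1.
Suppose g = 0.
Unit clause (a) forces a = 1.
This assignment satisfies each clause.

a ↦ 1,  b ↦ 1,  c ↦ 0,  d ↦ 1,  e ↦ 1,  f ↦ 0,  g ↦ 0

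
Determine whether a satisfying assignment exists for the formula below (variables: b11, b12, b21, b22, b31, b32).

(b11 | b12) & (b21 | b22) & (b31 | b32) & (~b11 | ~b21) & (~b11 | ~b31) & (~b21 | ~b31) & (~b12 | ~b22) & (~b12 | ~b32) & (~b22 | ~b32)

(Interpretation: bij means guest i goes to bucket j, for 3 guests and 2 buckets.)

Try b11 = 1.
(~b21) alone gives b21 = 0.
(b22) alone gives b22 = 1.
(~b31) alone gives b31 = 0.
(b32) alone gives b32 = 1.
But (~b32) is also a unit clause — contradiction.
Undo b11 and try b11 = 0.
(b12) alone gives b12 = 1.
(~b22) alone gives b22 = 0.
(b21) alone gives b21 = 1.
(~b31) alone gives b31 = 0.
(b32) alone gives b32 = 1.
But (~b32) is also a unit clause — contradiction.
Neither b11 = 1 nor b11 = 0 works.
No assignment satisfies every clause.

No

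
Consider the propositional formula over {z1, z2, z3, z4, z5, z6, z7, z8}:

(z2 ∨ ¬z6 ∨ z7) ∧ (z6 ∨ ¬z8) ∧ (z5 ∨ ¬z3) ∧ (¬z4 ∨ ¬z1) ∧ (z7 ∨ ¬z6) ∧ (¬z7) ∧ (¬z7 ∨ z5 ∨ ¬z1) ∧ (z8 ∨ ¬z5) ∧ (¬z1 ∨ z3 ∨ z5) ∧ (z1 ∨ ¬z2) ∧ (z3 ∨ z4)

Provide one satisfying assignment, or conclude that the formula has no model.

z1=False, z2=False, z3=False, z4=True, z5=False, z6=False, z7=False, z8=False

The clause (¬z7) is unit, so z7 = False.
The clause (¬z6) is unit, so z6 = False.
The clause (¬z8) is unit, so z8 = False.
The clause (¬z5) is unit, so z5 = False.
The clause (¬z3) is unit, so z3 = False.
The clause (¬z1) is unit, so z1 = False.
The clause (¬z2) is unit, so z2 = False.
The clause (z4) is unit, so z4 = True.
All clauses are satisfied.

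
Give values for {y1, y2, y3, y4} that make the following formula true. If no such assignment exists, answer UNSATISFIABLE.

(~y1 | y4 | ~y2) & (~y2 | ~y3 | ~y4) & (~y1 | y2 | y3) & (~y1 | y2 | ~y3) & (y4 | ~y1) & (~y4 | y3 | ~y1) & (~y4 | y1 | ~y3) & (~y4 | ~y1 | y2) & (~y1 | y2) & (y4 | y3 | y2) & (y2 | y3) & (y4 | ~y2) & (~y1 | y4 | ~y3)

y1 ↦ 0, y2 ↦ 0, y3 ↦ 1, y4 ↦ 0

Branch on y4: set y4 = 0.
Unit clause (~y1) forces y1 = 0.
Unit clause (~y2) forces y2 = 0.
Unit clause (y3) forces y3 = 1.
Every clause now holds.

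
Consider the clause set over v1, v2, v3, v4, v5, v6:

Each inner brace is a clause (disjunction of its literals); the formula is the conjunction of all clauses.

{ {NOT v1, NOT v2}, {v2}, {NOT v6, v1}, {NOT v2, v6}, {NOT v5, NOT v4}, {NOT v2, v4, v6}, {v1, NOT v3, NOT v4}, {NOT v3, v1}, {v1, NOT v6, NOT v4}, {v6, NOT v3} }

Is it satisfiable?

No

Unit clause (v2) forces v2 = true.
Unit clause (NOT v1) forces v1 = false.
Unit clause (NOT v6) forces v6 = false.
But (v6) is also a unit clause — contradiction.
No assignment satisfies every clause.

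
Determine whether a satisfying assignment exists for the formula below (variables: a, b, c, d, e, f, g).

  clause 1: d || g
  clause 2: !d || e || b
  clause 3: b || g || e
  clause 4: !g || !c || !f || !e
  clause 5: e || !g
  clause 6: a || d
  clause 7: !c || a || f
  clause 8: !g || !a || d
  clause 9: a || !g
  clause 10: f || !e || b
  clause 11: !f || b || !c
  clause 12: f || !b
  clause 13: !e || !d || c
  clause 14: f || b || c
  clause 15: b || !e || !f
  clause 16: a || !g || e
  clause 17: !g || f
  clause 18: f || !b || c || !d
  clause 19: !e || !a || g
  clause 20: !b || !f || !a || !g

Branch on d: set d = true.
Branch on e: set e = false.
Unit clause (b) forces b = true.
Unit clause (!g) forces g = false.
Unit clause (f) forces f = true.
All clauses hold; a, c can take either value.
A satisfying assignment: a=true, b=true, c=false, d=true, e=false, f=true, g=false.

Yes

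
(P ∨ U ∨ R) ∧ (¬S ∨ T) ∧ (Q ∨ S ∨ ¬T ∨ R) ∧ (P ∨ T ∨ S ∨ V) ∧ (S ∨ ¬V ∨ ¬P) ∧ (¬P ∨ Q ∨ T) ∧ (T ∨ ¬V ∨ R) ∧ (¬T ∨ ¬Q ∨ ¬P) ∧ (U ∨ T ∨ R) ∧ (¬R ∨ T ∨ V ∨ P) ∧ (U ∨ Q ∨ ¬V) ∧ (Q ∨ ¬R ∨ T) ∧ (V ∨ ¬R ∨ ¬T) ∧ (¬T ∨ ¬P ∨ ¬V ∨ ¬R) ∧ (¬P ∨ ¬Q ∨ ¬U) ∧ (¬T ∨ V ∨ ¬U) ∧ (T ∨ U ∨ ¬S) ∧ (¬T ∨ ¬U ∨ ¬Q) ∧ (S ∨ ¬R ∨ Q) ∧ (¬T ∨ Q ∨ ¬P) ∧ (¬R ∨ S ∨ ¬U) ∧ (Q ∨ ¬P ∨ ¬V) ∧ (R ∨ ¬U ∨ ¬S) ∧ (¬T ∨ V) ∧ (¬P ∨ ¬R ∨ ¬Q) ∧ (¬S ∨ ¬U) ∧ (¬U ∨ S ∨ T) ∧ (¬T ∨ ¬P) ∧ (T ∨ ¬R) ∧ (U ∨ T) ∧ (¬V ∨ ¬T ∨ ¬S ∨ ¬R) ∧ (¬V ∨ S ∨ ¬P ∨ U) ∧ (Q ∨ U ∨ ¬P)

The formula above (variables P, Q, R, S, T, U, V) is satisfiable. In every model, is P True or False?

False

Suppose P = True.
From the singleton clause (¬T), T = False.
From the singleton clause (¬S), S = False.
From the singleton clause (¬V), V = False.
From the singleton clause (Q), Q = True.
From the singleton clause (¬U), U = False.
That conflicts with the unit clause (U).
So every satisfying assignment has P = False.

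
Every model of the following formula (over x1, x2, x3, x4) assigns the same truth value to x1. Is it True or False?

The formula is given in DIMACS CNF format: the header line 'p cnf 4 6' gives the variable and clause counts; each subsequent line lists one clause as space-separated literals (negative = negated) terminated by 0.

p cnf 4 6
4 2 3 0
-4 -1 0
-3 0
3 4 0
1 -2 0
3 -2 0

Suppose x1 = True.
The clause (¬x4) is unit, so x4 = False.
The clause (¬x3) is unit, so x3 = False.
Now (x3) is unsatisfied and unit — conflict.
So every satisfying assignment has x1 = False.

False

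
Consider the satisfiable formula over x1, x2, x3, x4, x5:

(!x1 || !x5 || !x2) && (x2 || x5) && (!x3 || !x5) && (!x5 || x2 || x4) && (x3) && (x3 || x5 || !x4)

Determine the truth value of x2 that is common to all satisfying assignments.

Suppose x2 = false.
(x5) alone gives x5 = true.
(!x3) alone gives x3 = false.
But (x3) is also a unit clause — contradiction.
So every satisfying assignment has x2 = True.

True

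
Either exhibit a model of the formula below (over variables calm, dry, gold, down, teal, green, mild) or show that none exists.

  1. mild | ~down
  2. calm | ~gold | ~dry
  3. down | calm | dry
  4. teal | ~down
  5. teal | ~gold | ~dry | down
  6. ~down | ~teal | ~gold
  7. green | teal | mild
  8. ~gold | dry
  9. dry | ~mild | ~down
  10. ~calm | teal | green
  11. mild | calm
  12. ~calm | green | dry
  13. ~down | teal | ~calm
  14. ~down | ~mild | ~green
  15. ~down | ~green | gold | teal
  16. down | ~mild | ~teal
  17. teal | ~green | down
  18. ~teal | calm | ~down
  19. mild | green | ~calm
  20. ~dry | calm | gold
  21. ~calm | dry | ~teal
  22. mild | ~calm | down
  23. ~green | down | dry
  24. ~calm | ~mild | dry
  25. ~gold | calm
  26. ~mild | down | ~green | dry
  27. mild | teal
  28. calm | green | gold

Branch on mild: set mild = 1.
Branch on teal: set teal = 1.
From the singleton clause (down), down = 1.
From the singleton clause (~gold), gold = 0.
From the singleton clause (dry), dry = 1.
From the singleton clause (~green), green = 0.
From the singleton clause (calm), calm = 1.
This assignment satisfies each clause.

calm: 1, dry: 1, gold: 0, down: 1, teal: 1, green: 0, mild: 1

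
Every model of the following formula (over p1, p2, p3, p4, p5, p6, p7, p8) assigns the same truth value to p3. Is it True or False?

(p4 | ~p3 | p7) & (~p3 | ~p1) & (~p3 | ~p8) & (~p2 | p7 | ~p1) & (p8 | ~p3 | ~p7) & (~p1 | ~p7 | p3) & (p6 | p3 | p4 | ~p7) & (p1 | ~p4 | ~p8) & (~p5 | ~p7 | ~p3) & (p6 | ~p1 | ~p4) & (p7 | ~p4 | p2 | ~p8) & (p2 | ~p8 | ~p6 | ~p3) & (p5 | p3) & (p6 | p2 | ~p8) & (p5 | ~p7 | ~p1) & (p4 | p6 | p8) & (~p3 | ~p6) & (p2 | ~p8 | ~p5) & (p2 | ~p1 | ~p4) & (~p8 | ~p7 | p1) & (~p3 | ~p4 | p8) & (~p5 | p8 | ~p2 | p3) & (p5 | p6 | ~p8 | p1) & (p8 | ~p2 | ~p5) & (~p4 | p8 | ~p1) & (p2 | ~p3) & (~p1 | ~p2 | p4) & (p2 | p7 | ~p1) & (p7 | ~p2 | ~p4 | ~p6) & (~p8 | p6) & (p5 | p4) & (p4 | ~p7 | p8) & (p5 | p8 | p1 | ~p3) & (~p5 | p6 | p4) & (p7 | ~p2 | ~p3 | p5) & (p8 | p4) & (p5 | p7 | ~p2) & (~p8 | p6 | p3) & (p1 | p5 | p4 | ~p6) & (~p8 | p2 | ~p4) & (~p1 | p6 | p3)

Suppose p3 = 1.
From the singleton clause (~p1), p1 = 0.
From the singleton clause (~p8), p8 = 0.
From the singleton clause (~p7), p7 = 0.
From the singleton clause (p4), p4 = 1.
That conflicts with the unit clause (~p4).
So every satisfying assignment has p3 = False.

False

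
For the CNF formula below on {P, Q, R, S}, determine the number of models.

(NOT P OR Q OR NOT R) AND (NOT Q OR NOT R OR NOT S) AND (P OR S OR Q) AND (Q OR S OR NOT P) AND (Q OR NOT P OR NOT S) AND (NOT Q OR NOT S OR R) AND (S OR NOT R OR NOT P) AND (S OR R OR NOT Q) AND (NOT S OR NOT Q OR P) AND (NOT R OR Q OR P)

There are 2^4 = 16 truth assignments over (P, Q, R, S).
Check each against the 10 clauses (columns in the order P, Q, R, S):
  F F F F  ✗ fails (P OR S OR Q)
  F F F T  ✓ satisfies all
  F F T F  ✗ fails (P OR S OR Q)
  F F T T  ✗ fails (NOT R OR Q OR P)
  F T F F  ✗ fails (S OR R OR NOT Q)
  F T F T  ✗ fails (NOT Q OR NOT S OR R)
  F T T F  ✓ satisfies all
  F T T T  ✗ fails (NOT Q OR NOT R OR NOT S)
  T F F F  ✗ fails (Q OR S OR NOT P)
  T F F T  ✗ fails (Q OR NOT P OR NOT S)
  T F T F  ✗ fails (NOT P OR Q OR NOT R)
  T F T T  ✗ fails (NOT P OR Q OR NOT R)
  T T F F  ✗ fails (S OR R OR NOT Q)
  T T F T  ✗ fails (NOT Q OR NOT S OR R)
  T T T F  ✗ fails (S OR NOT R OR NOT P)
  T T T T  ✗ fails (NOT Q OR NOT R OR NOT S)
2 of the 16 rows are models.

2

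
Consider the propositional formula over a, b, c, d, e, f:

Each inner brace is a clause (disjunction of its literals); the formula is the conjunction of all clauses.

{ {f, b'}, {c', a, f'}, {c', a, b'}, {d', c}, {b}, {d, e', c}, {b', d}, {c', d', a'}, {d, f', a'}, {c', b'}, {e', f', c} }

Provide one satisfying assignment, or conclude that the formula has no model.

UNSATISFIABLE

From the singleton clause (b), b = 1.
From the singleton clause (f), f = 1.
From the singleton clause (d), d = 1.
From the singleton clause (c), c = 1.
That conflicts with the unit clause (c').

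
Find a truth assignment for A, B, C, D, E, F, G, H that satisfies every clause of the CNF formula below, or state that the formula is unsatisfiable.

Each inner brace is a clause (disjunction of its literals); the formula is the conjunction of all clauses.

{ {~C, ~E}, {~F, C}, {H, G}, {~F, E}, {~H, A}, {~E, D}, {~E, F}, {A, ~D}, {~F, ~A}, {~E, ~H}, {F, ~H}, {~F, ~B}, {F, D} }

Try C = 0.
(~F) alone gives F = 0.
(~E) alone gives E = 0.
(~H) alone gives H = 0.
(G) alone gives G = 1.
(D) alone gives D = 1.
(A) alone gives A = 1.
All clauses hold; B can take either value.

A: 1; B: 1; C: 0; D: 1; E: 0; F: 0; G: 1; H: 0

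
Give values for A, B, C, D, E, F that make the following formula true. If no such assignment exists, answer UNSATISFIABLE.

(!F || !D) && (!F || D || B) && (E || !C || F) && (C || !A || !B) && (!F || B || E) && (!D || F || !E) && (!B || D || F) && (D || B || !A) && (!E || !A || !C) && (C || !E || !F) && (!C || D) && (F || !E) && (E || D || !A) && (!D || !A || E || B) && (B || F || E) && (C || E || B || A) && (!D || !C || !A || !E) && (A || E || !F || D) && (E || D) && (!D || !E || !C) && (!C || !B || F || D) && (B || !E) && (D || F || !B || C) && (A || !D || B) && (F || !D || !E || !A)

Case F = false:
The clause (!E) is unit, so E = false.
The clause (!C) is unit, so C = false.
The clause (B) is unit, so B = true.
The clause (!A) is unit, so A = false.
The clause (D) is unit, so D = true.
Every clause now holds.

A ↦ false,  B ↦ true,  C ↦ false,  D ↦ true,  E ↦ false,  F ↦ false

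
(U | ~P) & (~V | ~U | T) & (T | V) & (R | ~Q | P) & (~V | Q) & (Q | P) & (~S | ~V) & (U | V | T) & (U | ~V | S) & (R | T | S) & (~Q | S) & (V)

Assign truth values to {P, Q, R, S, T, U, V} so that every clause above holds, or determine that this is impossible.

The clause (V) is unit, so V = 1.
The clause (Q) is unit, so Q = 1.
The clause (~S) is unit, so S = 0.
But (S) is also a unit clause — contradiction.

UNSATISFIABLE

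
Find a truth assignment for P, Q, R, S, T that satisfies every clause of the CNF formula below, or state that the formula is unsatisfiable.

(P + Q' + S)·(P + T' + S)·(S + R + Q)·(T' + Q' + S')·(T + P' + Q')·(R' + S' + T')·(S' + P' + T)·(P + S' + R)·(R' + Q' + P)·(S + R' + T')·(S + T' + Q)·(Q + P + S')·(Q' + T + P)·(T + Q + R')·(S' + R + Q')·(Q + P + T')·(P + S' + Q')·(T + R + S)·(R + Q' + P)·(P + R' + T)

Suppose P = 1.
Suppose T = 1.
Suppose Q = 1.
The clause (S') is unit, so S = 0.
The clause (R') is unit, so R = 0.
All clauses are satisfied.

P ↦ 1, Q ↦ 1, R ↦ 0, S ↦ 0, T ↦ 1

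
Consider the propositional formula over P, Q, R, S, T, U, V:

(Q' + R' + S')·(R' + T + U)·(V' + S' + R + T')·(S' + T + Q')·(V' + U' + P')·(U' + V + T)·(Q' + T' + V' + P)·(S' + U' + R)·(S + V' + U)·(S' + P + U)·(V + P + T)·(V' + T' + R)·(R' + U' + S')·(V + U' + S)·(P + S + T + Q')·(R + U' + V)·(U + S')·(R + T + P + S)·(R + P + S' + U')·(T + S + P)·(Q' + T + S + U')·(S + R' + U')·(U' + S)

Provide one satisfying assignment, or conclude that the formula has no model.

P: 1; Q: 0; R: 0; S: 0; T: 0; U: 0; V: 0

Case U = 0:
The clause (S') is unit, so S = 0.
The clause (V') is unit, so V = 0.
Case R = 0:
Case P = 1:
All clauses hold; Q, T can take either value.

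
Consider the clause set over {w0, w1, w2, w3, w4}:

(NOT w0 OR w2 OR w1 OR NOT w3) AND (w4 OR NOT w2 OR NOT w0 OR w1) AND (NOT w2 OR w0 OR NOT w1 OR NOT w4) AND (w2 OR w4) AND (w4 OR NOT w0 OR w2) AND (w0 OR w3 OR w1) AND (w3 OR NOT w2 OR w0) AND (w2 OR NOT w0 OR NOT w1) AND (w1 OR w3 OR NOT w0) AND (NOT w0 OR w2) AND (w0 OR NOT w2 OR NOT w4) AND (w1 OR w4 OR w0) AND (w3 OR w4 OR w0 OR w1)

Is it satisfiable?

Yes, satisfiable

Branch on w2: set w2 = true.
Branch on w3: set w3 = false.
Unit clause (w0) forces w0 = true.
Unit clause (w1) forces w1 = true.
No clause remains; w4 is free.
A satisfying assignment: w0=true; w1=true; w2=true; w3=false; w4=true.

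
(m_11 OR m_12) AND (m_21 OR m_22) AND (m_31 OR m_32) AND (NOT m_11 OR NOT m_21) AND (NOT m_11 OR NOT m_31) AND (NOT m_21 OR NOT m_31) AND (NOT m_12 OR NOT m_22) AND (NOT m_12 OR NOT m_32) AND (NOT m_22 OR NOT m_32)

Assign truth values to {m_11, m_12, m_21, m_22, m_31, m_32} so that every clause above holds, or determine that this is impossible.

UNSATISFIABLE

Try m_11 = true.
The clause (NOT m_21) is unit, so m_21 = false.
The clause (m_22) is unit, so m_22 = true.
The clause (NOT m_31) is unit, so m_31 = false.
The clause (m_32) is unit, so m_32 = true.
Now (NOT m_32) is unsatisfied and unit — conflict.
So m_11 must be the other value — set m_11 = false.
The clause (m_12) is unit, so m_12 = true.
The clause (NOT m_22) is unit, so m_22 = false.
The clause (m_21) is unit, so m_21 = true.
The clause (NOT m_31) is unit, so m_31 = false.
The clause (m_32) is unit, so m_32 = true.
Now (NOT m_32) is unsatisfied and unit — conflict.
Both values of m_11 lead to a conflict.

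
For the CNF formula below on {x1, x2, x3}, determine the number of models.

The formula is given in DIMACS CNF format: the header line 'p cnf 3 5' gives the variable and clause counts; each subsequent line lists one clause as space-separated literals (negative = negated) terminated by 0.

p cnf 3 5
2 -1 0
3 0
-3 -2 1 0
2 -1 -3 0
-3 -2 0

1

There are 2^3 = 8 truth assignments over (x1, x2, x3).
Split on x3. With x3 = True, the clauses containing x3 are satisfied and ¬x3 drops from the rest; 1 of the 2^2 = 4 assignments to the other variables satisfy what remains.
With x3 = False, by the same count on the reduced clause set, 0 assignments work.
(One model: x1=F, x2=F, x3=T.)
Total: 1 + 0 = 1.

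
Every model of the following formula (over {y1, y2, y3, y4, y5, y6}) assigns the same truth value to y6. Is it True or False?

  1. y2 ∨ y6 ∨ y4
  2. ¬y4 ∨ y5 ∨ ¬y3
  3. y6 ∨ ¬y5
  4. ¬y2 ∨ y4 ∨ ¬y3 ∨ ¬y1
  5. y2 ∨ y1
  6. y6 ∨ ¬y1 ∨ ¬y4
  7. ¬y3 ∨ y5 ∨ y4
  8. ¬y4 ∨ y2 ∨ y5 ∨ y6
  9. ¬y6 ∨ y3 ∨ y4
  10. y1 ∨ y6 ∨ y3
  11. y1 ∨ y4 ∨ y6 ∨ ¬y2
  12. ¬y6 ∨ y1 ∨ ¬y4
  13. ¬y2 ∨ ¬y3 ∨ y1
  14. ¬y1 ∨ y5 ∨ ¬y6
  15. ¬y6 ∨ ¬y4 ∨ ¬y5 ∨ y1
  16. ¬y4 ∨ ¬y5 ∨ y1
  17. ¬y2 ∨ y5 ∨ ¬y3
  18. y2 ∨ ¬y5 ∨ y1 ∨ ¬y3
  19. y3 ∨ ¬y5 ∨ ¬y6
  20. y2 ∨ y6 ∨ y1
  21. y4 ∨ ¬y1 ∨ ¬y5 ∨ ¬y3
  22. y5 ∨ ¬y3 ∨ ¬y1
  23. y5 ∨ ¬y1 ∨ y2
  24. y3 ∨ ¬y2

Suppose y6 = False.
(¬y5) alone gives y5 = False.
Branch on y2: set y2 = True.
(¬y3) alone gives y3 = False.
Now (y3) is unsatisfied and unit — conflict.
So y2 must be the other value — set y2 = False.
(y4) alone gives y4 = True.
Now (¬y4) is unsatisfied and unit — conflict.
Neither y2 = True nor y2 = False works.
So every satisfying assignment has y6 = True.

True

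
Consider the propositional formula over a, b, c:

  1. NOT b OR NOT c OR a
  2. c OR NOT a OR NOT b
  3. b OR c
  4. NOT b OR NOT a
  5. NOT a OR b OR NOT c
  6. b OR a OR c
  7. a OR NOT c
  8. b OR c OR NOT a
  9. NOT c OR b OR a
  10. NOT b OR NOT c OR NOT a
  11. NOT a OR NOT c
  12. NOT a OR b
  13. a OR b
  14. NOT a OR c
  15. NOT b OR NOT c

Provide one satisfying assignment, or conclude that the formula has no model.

Suppose b = true.
The clause (NOT a) is unit, so a = false.
The clause (NOT c) is unit, so c = false.
All clauses are satisfied.

a=false, b=true, c=false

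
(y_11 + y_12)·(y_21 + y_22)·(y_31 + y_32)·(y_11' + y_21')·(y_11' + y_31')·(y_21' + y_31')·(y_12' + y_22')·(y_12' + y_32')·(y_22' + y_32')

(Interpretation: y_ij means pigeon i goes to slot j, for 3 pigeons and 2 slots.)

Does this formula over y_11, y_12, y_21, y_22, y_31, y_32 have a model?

Suppose y_11 = 1.
The clause (y_21') is unit, so y_21 = 0.
The clause (y_22) is unit, so y_22 = 1.
The clause (y_31') is unit, so y_31 = 0.
The clause (y_32) is unit, so y_32 = 1.
Now (y_32') is unsatisfied and unit — conflict.
So y_11 must be the other value — set y_11 = 0.
The clause (y_12) is unit, so y_12 = 1.
The clause (y_22') is unit, so y_22 = 0.
The clause (y_21) is unit, so y_21 = 1.
The clause (y_31') is unit, so y_31 = 0.
The clause (y_32) is unit, so y_32 = 1.
Now (y_32') is unsatisfied and unit — conflict.
Both values of y_11 lead to a conflict.
No assignment satisfies every clause.

No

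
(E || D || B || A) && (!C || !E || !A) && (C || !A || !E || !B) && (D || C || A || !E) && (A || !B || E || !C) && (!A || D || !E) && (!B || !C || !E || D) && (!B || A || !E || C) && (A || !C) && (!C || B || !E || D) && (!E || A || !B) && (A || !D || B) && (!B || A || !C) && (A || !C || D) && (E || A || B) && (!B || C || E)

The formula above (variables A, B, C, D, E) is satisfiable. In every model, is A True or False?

Suppose A = false.
(!C) alone gives C = false.
Try D = true.
(B) alone gives B = true.
(!E) alone gives E = false.
That conflicts with the unit clause (E).
Backtrack on D: now try D = false.
(!E) alone gives E = false.
(B) alone gives B = true.
That conflicts with the unit clause (!B).
Neither D = true nor D = false works.
So every satisfying assignment has A = True.

True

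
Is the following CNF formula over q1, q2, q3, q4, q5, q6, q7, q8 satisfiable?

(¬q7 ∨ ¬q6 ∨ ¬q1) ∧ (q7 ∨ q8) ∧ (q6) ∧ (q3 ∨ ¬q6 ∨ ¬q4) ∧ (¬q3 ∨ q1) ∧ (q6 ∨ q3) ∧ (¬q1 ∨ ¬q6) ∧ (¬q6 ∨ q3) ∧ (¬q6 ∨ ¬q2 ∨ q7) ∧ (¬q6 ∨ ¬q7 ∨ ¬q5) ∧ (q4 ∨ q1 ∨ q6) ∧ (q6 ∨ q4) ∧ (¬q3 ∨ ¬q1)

(q6) alone gives q6 = True.
(¬q1) alone gives q1 = False.
(¬q3) alone gives q3 = False.
That conflicts with the unit clause (q3).
No assignment satisfies every clause.

No, unsatisfiable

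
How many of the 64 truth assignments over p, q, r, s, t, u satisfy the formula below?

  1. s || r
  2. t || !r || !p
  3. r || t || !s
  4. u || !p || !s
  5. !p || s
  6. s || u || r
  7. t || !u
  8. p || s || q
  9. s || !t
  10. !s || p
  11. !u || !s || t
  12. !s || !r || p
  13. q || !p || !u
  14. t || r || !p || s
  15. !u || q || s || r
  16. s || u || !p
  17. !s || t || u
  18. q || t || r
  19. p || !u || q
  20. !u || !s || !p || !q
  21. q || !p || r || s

1

There are 2^6 = 64 truth assignments over (p, q, r, s, t, u).
Split on p. With p = true, the clauses containing p are satisfied and !p drops from the rest; 0 of the 2^5 = 32 assignments to the other variables satisfy what remains.
With p = false, by the same count on the reduced clause set, 1 assignment works.
(One model: p=F, q=T, r=T, s=F, t=F, u=F.)
Total: 0 + 1 = 1.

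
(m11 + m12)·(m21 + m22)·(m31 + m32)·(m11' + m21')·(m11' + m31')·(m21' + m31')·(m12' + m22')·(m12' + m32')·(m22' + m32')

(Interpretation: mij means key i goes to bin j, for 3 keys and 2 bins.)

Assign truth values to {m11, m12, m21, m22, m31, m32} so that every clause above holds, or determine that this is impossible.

UNSATISFIABLE

Try m11 = 1.
Unit clause (m21') forces m21 = 0.
Unit clause (m22) forces m22 = 1.
Unit clause (m31') forces m31 = 0.
Unit clause (m32) forces m32 = 1.
But (m32') is also a unit clause — contradiction.
Backtrack on m11: now try m11 = 0.
Unit clause (m12) forces m12 = 1.
Unit clause (m22') forces m22 = 0.
Unit clause (m21) forces m21 = 1.
Unit clause (m31') forces m31 = 0.
Unit clause (m32) forces m32 = 1.
But (m32') is also a unit clause — contradiction.
Both values of m11 lead to a conflict.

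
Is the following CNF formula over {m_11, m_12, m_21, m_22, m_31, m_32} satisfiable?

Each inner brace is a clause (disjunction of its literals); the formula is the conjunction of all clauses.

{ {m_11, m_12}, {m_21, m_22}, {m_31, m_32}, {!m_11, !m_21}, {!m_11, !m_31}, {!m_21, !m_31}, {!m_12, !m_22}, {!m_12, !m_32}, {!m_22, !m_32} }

Case m_11 = true:
From the singleton clause (!m_21), m_21 = false.
From the singleton clause (m_22), m_22 = true.
From the singleton clause (!m_31), m_31 = false.
From the singleton clause (m_32), m_32 = true.
Now (!m_32) is unsatisfied and unit — conflict.
So m_11 must be the other value — set m_11 = false.
From the singleton clause (m_12), m_12 = true.
From the singleton clause (!m_22), m_22 = false.
From the singleton clause (m_21), m_21 = true.
From the singleton clause (!m_31), m_31 = false.
From the singleton clause (m_32), m_32 = true.
Now (!m_32) is unsatisfied and unit — conflict.
Neither m_11 = true nor m_11 = false works.
No assignment satisfies every clause.

Unsatisfiable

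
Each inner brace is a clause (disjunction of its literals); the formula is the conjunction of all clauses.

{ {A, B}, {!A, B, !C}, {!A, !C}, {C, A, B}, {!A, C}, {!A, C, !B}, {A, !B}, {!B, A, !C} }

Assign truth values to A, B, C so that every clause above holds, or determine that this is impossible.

Branch on A: set A = true.
Unit clause (!C) forces C = false.
But (C) is also a unit clause — contradiction.
So A must be the other value — set A = false.
Unit clause (B) forces B = true.
But (!B) is also a unit clause — contradiction.
Either choice for A ends in contradiction.

UNSATISFIABLE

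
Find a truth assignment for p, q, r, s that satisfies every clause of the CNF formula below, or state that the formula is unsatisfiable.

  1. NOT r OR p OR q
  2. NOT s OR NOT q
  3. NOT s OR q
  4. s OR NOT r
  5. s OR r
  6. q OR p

UNSATISFIABLE

Case s = false:
Unit clause (NOT r) forces r = false.
But (r) is also a unit clause — contradiction.
So s must be the other value — set s = true.
Unit clause (NOT q) forces q = false.
But (q) is also a unit clause — contradiction.
Neither s = true nor s = false works.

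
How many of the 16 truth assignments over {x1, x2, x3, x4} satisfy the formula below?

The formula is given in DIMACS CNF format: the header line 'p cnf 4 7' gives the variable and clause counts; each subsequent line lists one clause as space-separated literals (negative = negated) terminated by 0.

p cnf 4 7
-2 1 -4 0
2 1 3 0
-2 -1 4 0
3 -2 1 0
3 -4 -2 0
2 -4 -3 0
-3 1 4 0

There are 2^4 = 16 truth assignments over (x1, x2, x3, x4).
Check each against the 7 clauses (columns in the order x1, x2, x3, x4):
  F F F F  ✗ fails (x2 ∨ x1 ∨ x3)
  F F F T  ✗ fails (x2 ∨ x1 ∨ x3)
  F F T F  ✗ fails (¬x3 ∨ x1 ∨ x4)
  F F T T  ✗ fails (x2 ∨ ¬x4 ∨ ¬x3)
  F T F F  ✗ fails (x3 ∨ ¬x2 ∨ x1)
  F T F T  ✗ fails (¬x2 ∨ x1 ∨ ¬x4)
  F T T F  ✗ fails (¬x3 ∨ x1 ∨ x4)
  F T T T  ✗ fails (¬x2 ∨ x1 ∨ ¬x4)
  T F F F  ✓ satisfies all
  T F F T  ✓ satisfies all
  T F T F  ✓ satisfies all
  T F T T  ✗ fails (x2 ∨ ¬x4 ∨ ¬x3)
  T T F F  ✗ fails (¬x2 ∨ ¬x1 ∨ x4)
  T T F T  ✗ fails (x3 ∨ ¬x4 ∨ ¬x2)
  T T T F  ✗ fails (¬x2 ∨ ¬x1 ∨ x4)
  T T T T  ✓ satisfies all
4 of the 16 rows are models.

4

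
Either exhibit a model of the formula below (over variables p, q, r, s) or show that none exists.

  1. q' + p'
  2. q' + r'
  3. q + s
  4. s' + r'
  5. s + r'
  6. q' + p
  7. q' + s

p ↦ 0; q ↦ 0; r ↦ 0; s ↦ 1

Try q = 0.
Unit clause (s) forces s = 1.
Unit clause (r') forces r = 0.
All clauses hold; p can take either value.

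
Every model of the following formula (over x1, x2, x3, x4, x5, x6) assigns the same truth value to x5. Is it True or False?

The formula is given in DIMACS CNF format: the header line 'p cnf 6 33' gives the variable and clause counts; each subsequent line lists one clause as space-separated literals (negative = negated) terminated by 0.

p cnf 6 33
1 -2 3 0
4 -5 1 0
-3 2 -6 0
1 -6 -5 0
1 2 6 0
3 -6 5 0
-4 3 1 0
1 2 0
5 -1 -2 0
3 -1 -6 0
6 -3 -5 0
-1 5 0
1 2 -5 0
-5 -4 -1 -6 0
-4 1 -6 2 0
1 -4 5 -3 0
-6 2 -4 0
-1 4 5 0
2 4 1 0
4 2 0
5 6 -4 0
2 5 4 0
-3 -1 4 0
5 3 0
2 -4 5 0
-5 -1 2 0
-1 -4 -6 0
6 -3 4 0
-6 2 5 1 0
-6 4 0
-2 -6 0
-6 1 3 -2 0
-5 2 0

True

Suppose x5 = False.
Unit clause (¬x1) forces x1 = False.
Unit clause (x2) forces x2 = True.
Unit clause (x3) forces x3 = True.
Unit clause (¬x4) forces x4 = False.
Unit clause (x6) forces x6 = True.
Now (¬x6) is unsatisfied and unit — conflict.
So every satisfying assignment has x5 = True.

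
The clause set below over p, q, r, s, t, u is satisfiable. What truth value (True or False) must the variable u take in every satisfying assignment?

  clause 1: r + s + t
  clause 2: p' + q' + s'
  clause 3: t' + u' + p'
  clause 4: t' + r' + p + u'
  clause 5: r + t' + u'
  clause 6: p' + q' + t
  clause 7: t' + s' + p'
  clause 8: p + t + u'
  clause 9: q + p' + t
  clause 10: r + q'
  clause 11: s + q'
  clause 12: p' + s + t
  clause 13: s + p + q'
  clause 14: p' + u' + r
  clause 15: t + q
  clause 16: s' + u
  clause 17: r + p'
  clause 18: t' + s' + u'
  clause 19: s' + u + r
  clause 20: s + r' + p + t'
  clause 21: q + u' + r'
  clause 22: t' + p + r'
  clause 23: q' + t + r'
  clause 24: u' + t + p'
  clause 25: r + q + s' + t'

Suppose u = 1.
Try t = 0.
(p) alone gives p = 1.
Now (p') is unsatisfied and unit — conflict.
Undo t and try t = 1.
(p') alone gives p = 0.
(r') alone gives r = 0.
Now (r) is unsatisfied and unit — conflict.
Either choice for t ends in contradiction.
So every satisfying assignment has u = False.

False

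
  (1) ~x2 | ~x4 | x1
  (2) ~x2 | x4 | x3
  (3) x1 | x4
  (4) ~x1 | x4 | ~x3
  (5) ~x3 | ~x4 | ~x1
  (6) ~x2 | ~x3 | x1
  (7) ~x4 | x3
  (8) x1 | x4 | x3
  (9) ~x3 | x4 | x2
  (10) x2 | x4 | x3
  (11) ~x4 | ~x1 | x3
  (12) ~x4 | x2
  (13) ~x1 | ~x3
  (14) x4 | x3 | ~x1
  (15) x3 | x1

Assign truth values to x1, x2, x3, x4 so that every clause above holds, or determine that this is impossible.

Try x1 = 1.
Unit clause (~x3) forces x3 = 0.
Unit clause (~x4) forces x4 = 0.
Now (x4) is unsatisfied and unit — conflict.
So x1 must be the other value — set x1 = 0.
Unit clause (x4) forces x4 = 1.
Unit clause (~x2) forces x2 = 0.
Now (x2) is unsatisfied and unit — conflict.
Both values of x1 lead to a conflict.

UNSATISFIABLE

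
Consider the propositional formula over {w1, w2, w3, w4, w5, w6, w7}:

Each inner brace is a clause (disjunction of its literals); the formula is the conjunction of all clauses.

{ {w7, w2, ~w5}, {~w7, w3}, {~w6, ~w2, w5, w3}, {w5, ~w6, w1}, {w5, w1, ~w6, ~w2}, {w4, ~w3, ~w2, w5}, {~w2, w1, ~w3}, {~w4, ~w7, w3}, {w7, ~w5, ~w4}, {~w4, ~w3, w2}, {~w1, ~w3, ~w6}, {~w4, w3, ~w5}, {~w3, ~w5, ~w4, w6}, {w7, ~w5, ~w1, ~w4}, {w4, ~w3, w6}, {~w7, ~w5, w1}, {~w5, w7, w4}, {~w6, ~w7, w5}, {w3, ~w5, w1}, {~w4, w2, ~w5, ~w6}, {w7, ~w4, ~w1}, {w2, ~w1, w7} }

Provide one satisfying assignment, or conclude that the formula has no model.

w1=0, w2=1, w3=0, w4=1, w5=0, w6=0, w7=0

Try w7 = 0.
Try w2 = 1.
Try w1 = 0.
The clause (~w3) is unit, so w3 = 0.
The clause (~w5) is unit, so w5 = 0.
The clause (~w6) is unit, so w6 = 0.
All clauses hold; w4 can take either value.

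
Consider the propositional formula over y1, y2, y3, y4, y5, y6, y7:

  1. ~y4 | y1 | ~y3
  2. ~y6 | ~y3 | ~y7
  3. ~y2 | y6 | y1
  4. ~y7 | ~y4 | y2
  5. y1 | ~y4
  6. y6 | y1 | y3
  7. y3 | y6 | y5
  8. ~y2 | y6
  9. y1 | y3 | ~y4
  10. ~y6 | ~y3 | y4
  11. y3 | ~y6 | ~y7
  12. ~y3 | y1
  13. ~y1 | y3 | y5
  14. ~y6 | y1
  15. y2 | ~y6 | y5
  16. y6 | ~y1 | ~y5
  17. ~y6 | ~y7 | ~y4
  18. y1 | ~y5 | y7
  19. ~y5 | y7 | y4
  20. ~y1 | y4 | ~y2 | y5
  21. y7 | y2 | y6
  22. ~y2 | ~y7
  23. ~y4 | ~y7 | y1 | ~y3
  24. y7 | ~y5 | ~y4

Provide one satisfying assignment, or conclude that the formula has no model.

y1 ↦ 1,  y2 ↦ 1,  y3 ↦ 1,  y4 ↦ 1,  y5 ↦ 0,  y6 ↦ 1,  y7 ↦ 0

Try y1 = 1.
Try y2 = 1.
From the singleton clause (y6), y6 = 1.
From the singleton clause (~y7), y7 = 0.
Try y3 = 1.
From the singleton clause (y4), y4 = 1.
From the singleton clause (~y5), y5 = 0.
This assignment satisfies each clause.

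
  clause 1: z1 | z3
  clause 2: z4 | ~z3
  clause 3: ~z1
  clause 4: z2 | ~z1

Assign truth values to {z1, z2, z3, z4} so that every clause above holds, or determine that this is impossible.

z1: 0, z2: 0, z3: 1, z4: 1

From the singleton clause (~z1), z1 = 0.
From the singleton clause (z3), z3 = 1.
From the singleton clause (z4), z4 = 1.
All clauses hold; z2 can take either value.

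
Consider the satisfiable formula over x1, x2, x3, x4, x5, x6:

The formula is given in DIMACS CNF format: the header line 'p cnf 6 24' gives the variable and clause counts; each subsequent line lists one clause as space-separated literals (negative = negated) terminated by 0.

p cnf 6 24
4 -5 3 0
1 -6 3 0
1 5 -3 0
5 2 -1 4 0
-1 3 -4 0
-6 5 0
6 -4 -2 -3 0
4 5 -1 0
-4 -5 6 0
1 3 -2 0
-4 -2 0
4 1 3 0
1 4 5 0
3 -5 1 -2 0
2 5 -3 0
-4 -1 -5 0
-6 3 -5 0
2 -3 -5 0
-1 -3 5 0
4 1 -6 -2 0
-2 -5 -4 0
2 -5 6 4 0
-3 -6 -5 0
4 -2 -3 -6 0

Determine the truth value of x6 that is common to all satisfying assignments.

Suppose x6 = True.
(x5) alone gives x5 = True.
(x3) alone gives x3 = True.
That conflicts with the unit clause (¬x3).
So every satisfying assignment has x6 = False.

False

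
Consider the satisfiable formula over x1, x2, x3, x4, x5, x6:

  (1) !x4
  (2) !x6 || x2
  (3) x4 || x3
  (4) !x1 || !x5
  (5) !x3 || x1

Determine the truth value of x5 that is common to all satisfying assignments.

False

Suppose x5 = true.
Unit clause (!x4) forces x4 = false.
Unit clause (x3) forces x3 = true.
Unit clause (!x1) forces x1 = false.
That conflicts with the unit clause (x1).
So every satisfying assignment has x5 = False.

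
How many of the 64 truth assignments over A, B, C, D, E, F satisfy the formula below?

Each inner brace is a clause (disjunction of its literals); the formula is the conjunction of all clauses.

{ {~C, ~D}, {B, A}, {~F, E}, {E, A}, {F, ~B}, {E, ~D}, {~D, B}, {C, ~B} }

8

There are 2^6 = 64 truth assignments over (A, B, C, D, E, F).
Split on B. With B = 1, the clauses containing B are satisfied and ~B drops from the rest; 2 of the 2^5 = 32 assignments to the other variables satisfy what remains.
With B = 0, by the same count on the reduced clause set, 6 assignments work.
(One model: A=F, B=T, C=T, D=F, E=T, F=T.)
Total: 2 + 6 = 8.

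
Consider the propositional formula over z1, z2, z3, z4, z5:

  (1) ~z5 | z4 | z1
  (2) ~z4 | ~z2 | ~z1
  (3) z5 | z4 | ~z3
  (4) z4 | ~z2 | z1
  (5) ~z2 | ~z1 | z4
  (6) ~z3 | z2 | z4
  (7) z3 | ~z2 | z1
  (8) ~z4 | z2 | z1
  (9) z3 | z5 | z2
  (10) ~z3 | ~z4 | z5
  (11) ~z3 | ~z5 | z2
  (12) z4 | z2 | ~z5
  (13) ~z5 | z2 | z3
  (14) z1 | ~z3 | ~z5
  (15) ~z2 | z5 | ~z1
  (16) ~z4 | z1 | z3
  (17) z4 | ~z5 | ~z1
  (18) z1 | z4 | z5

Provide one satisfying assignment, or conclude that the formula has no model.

UNSATISFIABLE

Branch on z5: set z5 = 0.
Branch on z4: set z4 = 1.
From the singleton clause (~z3), z3 = 0.
From the singleton clause (z2), z2 = 1.
From the singleton clause (~z1), z1 = 0.
Now (z1) is unsatisfied and unit — conflict.
Undo z4 and try z4 = 0.
From the singleton clause (~z3), z3 = 0.
From the singleton clause (z2), z2 = 1.
From the singleton clause (z1), z1 = 1.
Now (~z1) is unsatisfied and unit — conflict.
Neither z4 = 1 nor z4 = 0 works.
Undo z5 and try z5 = 1.
Branch on z4: set z4 = 1.
Branch on z2: set z2 = 0.
From the singleton clause (z1), z1 = 1.
From the singleton clause (~z3), z3 = 0.
Now (z3) is unsatisfied and unit — conflict.
Undo z2 and try z2 = 1.
From the singleton clause (~z1), z1 = 0.
From the singleton clause (z3), z3 = 1.
Now (~z3) is unsatisfied and unit — conflict.
Neither z2 = 1 nor z2 = 0 works.
Undo z4 and try z4 = 0.
From the singleton clause (z1), z1 = 1.
Now (~z1) is unsatisfied and unit — conflict.
Neither z4 = 1 nor z4 = 0 works.
Neither z5 = 1 nor z5 = 0 works.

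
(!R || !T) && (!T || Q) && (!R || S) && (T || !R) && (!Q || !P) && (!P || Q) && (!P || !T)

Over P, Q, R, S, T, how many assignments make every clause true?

There are 2^5 = 32 truth assignments over (P, Q, R, S, T).
Split on S. With S = true, the clauses containing S are satisfied and !S drops from the rest; 3 of the 2^4 = 16 assignments to the other variables satisfy what remains.
With S = false, by the same count on the reduced clause set, 3 assignments work.
Total: 3 + 3 = 6.

6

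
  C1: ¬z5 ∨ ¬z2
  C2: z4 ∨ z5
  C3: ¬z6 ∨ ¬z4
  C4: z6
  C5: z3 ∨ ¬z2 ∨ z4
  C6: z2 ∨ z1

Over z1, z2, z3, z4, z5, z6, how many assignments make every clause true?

There are 2^6 = 64 truth assignments over (z1, z2, z3, z4, z5, z6).
Split on z3. With z3 = True, the clauses containing z3 are satisfied and ¬z3 drops from the rest; 1 of the 2^5 = 32 assignments to the other variables satisfy what remains.
With z3 = False, by the same count on the reduced clause set, 1 assignment works.
Total: 1 + 1 = 2.

2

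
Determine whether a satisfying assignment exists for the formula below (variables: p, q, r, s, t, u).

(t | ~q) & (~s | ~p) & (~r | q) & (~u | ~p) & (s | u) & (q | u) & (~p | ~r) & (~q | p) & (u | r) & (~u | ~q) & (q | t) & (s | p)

Case t = 1:
Case s = 1:
From the singleton clause (~p), p = 0.
From the singleton clause (~q), q = 0.
From the singleton clause (~r), r = 0.
From the singleton clause (u), u = 1.
All clauses are satisfied.
A satisfying assignment: p=0,  q=0,  r=0,  s=1,  t=1,  u=1.

Yes, satisfiable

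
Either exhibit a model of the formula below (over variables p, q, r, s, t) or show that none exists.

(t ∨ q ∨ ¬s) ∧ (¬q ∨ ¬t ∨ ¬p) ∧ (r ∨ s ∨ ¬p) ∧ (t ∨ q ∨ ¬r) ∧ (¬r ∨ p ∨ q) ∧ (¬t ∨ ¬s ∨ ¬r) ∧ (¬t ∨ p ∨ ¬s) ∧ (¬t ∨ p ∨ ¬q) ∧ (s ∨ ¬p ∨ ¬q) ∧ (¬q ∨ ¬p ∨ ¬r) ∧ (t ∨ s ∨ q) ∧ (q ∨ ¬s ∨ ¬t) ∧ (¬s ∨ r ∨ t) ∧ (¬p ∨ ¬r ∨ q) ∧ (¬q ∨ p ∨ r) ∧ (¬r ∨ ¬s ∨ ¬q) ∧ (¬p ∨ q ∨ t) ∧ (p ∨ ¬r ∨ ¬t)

p ↦ False, q ↦ True, r ↦ True, s ↦ False, t ↦ False

Case t = False:
Case q = True:
Case s = False:
From the singleton clause (¬p), p = False.
From the singleton clause (r), r = True.
Every clause now holds.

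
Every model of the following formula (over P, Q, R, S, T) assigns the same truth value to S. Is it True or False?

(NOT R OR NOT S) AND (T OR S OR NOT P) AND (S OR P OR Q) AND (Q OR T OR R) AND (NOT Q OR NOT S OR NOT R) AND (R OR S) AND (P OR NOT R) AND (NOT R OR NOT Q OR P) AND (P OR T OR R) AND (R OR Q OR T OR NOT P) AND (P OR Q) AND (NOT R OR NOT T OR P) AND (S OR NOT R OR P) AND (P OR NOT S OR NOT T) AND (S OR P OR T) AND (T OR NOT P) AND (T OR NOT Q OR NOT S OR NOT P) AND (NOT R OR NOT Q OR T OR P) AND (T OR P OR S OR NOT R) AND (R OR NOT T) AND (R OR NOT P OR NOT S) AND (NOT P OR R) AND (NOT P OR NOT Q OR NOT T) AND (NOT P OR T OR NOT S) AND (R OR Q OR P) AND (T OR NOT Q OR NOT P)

False

Suppose S = true.
The clause (NOT R) is unit, so R = false.
The clause (NOT T) is unit, so T = false.
The clause (Q) is unit, so Q = true.
The clause (P) is unit, so P = true.
But (NOT P) is also a unit clause — contradiction.
So every satisfying assignment has S = False.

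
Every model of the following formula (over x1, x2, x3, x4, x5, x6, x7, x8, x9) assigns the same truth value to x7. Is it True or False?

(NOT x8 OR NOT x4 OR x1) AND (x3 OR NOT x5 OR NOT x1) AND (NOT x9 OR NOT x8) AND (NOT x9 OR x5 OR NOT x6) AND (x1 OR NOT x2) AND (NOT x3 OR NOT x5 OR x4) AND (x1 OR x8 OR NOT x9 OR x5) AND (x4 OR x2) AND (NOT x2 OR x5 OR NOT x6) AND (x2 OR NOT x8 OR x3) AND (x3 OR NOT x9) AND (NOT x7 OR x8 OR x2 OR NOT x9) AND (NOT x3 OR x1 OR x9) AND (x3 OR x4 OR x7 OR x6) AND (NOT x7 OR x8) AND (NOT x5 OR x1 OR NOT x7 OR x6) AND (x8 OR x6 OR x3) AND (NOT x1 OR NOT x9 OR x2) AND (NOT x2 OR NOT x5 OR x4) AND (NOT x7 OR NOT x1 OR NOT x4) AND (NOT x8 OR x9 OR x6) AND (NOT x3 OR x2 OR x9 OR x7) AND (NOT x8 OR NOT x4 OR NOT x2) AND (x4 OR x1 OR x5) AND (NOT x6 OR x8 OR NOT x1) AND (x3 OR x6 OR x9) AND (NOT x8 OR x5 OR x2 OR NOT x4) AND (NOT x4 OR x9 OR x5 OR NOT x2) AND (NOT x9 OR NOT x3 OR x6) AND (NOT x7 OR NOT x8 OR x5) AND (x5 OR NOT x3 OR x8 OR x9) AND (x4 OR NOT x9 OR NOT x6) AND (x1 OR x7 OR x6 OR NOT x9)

False

Suppose x7 = true.
(x8) alone gives x8 = true.
(NOT x9) alone gives x9 = false.
(x6) alone gives x6 = true.
(x5) alone gives x5 = true.
Suppose x4 = false.
(NOT x3) alone gives x3 = false.
(NOT x1) alone gives x1 = false.
(NOT x2) alone gives x2 = false.
That conflicts with the unit clause (x2).
That branch fails; take x4 = true instead.
(x1) alone gives x1 = true.
That conflicts with the unit clause (NOT x1).
Neither x4 = true nor x4 = false works.
So every satisfying assignment has x7 = False.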